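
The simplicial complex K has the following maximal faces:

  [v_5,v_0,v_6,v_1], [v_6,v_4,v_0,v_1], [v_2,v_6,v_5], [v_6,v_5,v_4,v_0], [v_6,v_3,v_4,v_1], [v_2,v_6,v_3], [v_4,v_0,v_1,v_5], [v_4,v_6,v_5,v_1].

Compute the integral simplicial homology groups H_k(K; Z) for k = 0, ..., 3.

Order the vertices as v_0 < v_1 < v_2 < v_3 < v_4 < v_5 < v_6. Listing each simplex with vertices in this order, K has dimension 3 with simplices:

  0-simplices (7): [v_0], [v_1], [v_2], [v_3], [v_4], [v_5], [v_6]
  1-simplices (16): (16 of them)
  2-simplices (15): (15 of them)
  3-simplices (6): [v_0,v_1,v_4,v_5], [v_0,v_1,v_4,v_6], [v_0,v_1,v_5,v_6], [v_0,v_4,v_5,v_6], [v_1,v_3,v_4,v_6], [v_1,v_4,v_5,v_6]

Hence C_0 ≅ Z^7, C_1 ≅ Z^16, C_2 ≅ Z^15, C_3 ≅ Z^6.

∂_1: C_1 → C_0 sends each edge [p,q] (with p < q) to q − p. For instance
  ∂[v_2,v_5] = [v_5] − [v_2].
The resulting 7×16 matrix has rank 6, and its Smith normal form has invariant factors (1,1,1,1,1,1).

∂_2: C_2 → C_1 acts by ∂[p,q,r] = [q,r] − [p,r] + [p,q]. For instance
  ∂[v_1,v_3,v_4] = [v_3,v_4] − [v_1,v_4] + [v_1,v_3],
  ∂[v_1,v_4,v_6] = [v_4,v_6] − [v_1,v_6] + [v_1,v_4].
As a 16×15 matrix over Z this has rank 10, with invariant factors (1,1,1,1,1,1,1,1,1,1).

Boundary ∂_3: C_3 → C_2 sends each 3-simplex σ to the alternating sum Σ_i (−1)^i (σ with its i-th vertex removed). For instance
  ∂[v_0,v_4,v_5,v_6] = [v_4,v_5,v_6] − [v_0,v_5,v_6] + [v_0,v_4,v_6] − [v_0,v_4,v_5],
  ∂[v_0,v_1,v_5,v_6] = [v_1,v_5,v_6] − [v_0,v_5,v_6] + [v_0,v_1,v_6] − [v_0,v_1,v_5].
The resulting 15×6 matrix has rank 5, and its Smith normal form has invariant factors (1,1,1,1,1).

Computing H_k = (kernel of ∂_k) / (image of ∂_{k+1}):

  H_0: rank C_0 − rank ∂_1 = 7 − 6 = 1, and the invariant factors of ∂_1 are all 1, so H_0 = Z.
  H_1: rank ker ∂_1 − rank ∂_2 = (16 − 6) − 10 = 0, and the invariant factors of ∂_2 are all 1, so H_1 = 0.
  H_2: rank ker ∂_2 − rank ∂_3 = (15 − 10) − 5 = 0, and the invariant factors of ∂_3 are all 1, so H_2 = 0.
  H_3: rank ker ∂_3 − rank ∂_4 = (6 − 5) − 0 = 1, and there is no ∂_4, so H_3 = Z.

H_0 = Z,  H_1 = 0,  H_2 = 0,  H_3 = Z.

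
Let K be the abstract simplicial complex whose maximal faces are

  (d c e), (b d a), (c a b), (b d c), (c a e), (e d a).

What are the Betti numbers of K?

b_0 = 1, b_1 = 0, b_2 = 1.

K has 5 vertices, 9 edges, 6 triangles.
rank ∂_0 = 0, rank ∂_1 = 4 ⇒ b_0 = 5 − 0 − 4 = 1; all invariant factors of ∂_1 are 1 so no torsion. So H_0 ≅ Z.
rank ∂_1 = 4, rank ∂_2 = 5 ⇒ b_1 = 9 − 4 − 5 = 0; all invariant factors of ∂_2 are 1 so no torsion. So H_1 ≅ 0.
rank ∂_2 = 5, rank ∂_3 = 0 ⇒ b_2 = 6 − 5 − 0 = 1. So H_2 ≅ Z.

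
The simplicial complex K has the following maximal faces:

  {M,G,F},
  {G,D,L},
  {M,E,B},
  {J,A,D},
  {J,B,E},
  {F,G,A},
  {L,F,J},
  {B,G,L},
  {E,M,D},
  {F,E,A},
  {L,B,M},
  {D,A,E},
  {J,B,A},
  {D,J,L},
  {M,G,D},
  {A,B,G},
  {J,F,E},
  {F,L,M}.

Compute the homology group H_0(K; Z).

Fix the vertex order A < B < D < E < F < G < J < L < M and write every simplex with vertices in increasing order. Then dim K = 2 and the simplices of K are:

  0-simplices (9): A, B, D, E, F, G, J, L, M
  1-simplices (27): AB, AD, AE, AF, AG, AJ, BE, BG, BJ, BL, BM, DE, DG, DJ, DL, DM, EF, EJ, EM, FG, FJ, FL, FM, GL, GM, JL, LM
  2-simplices (18): ABG, ABJ, ADE, ADJ, AEF, AFG, BEJ, BEM, BGL, BLM, DEM, DGL, DGM, DJL, EFJ, FGM, FJL, FLM

Hence C_0 ≅ Z^9, C_1 ≅ Z^27, C_2 ≅ Z^18.

∂_1: C_1 → C_0 sends each edge [p,q] (with p < q) to q − p.
As a 9×27 matrix over Z this has rank 8, with invariant factors (1,1,1,1,1,1,1,1).

The boundary map ∂_2: C_2 → C_1 maps a triangle to the signed sum of its edges. For instance
  ∂BEJ = EJ − BJ + BE,
  ∂ABG = BG − AG + AB.
The 27×18 boundary matrix has rank 18 and Smith normal form diag(1,1,1,1,1,1,1,1,1,1,1,1,1,1,1,1,1,2).

Computing H_k = (kernel of ∂_k) / (image of ∂_{k+1}):

  H_0: rank C_0 − rank ∂_1 = 9 − 8 = 1, and the invariant factors of ∂_1 are all 1, so H_0 = Z.

H_0 ≅ Z.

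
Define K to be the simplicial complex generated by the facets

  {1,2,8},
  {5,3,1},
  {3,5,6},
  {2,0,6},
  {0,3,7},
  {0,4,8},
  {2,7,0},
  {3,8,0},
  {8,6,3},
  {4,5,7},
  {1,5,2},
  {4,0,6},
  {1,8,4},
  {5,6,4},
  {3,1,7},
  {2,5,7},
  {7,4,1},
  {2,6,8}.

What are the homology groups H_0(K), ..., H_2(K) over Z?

H_0 = Z,  H_1 = Z ⊕ Z/2,  H_2 = 0.

Order the vertices as 0 < 1 < 2 < 3 < 4 < 5 < 6 < 7 < 8. Listing each simplex with vertices in this order, K has dimension 2 with simplices:

  0-simplices (9): [0], [1], [2], [3], [4], [5], [6], [7], [8]
  1-simplices (27): (27 of them)
  2-simplices (18): [0,2,6], [0,2,7], [0,3,7], [0,3,8], [0,4,6], [0,4,8], [1,2,5], [1,2,8], [1,3,5], [1,3,7], [1,4,7], [1,4,8], [2,5,7], [2,6,8], [3,5,6], [3,6,8], [4,5,6], [4,5,7]

so the chain groups are C_0 ≅ Z^9, C_1 ≅ Z^27, C_2 ≅ Z^18.

Boundary ∂_1: C_1 → C_0 maps an edge to its endpoints' difference, ∂[p,q] = q − p.
As a 9×27 matrix over Z this has rank 8, with invariant factors (1,1,1,1,1,1,1,1).

∂_2: C_2 → C_1 maps a triangle to the signed sum of its edges. For instance
  ∂[0,3,7] = [3,7] − [0,7] + [0,3],
  ∂[2,5,7] = [5,7] − [2,7] + [2,5].
This gives a 27×18 integer matrix of rank 18; reducing to Smith normal form yields diagonal entries (1,1,1,1,1,1,1,1,1,1,1,1,1,1,1,1,1,2).

From H_k ≅ ker(∂_k) / im(∂_{k+1}) we obtain:

  H_0: rank C_0 − rank ∂_1 = 9 − 8 = 1, and the invariant factors of ∂_1 are all 1, so H_0 ≅ Z.
  H_1: rank ker ∂_1 − rank ∂_2 = (27 − 8) − 18 = 1, and ∂_2 has invariant factor 2 > 1, so H_1 ≅ Z ⊕ Z/2.
  H_2: rank ker ∂_2 − rank ∂_3 = (18 − 18) − 0 = 0, and there is no ∂_3, so H_2 ≅ 0.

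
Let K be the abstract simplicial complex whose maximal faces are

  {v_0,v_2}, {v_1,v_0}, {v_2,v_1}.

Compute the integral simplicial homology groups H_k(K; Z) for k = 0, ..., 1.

Order the vertices as v_0 < v_1 < v_2. Listing each simplex with vertices in this order, K has dimension 1 with simplices:

  0-simplices (3): [v_0], [v_1], [v_2]
  1-simplices (3): [v_0,v_1], [v_0,v_2], [v_1,v_2]

so the chain groups are C_0 ≅ Z^3, C_1 ≅ Z^3.

The boundary map ∂_1: C_1 → C_0 maps an edge to its endpoints' difference, ∂[p,q] = q − p. For instance
  ∂[v_0,v_1] = [v_1] − [v_0].
The resulting 3×3 matrix has rank 2, and its Smith normal form has invariant factors (1,1).

Reading off H_k = ker ∂_k / im ∂_{k+1}:

  H_0: rank C_0 − rank ∂_1 = 3 − 2 = 1, and the invariant factors of ∂_1 are all 1, so H_0 = Z.
  H_1: rank ker ∂_1 − rank ∂_2 = (3 − 2) − 0 = 1, and there is no ∂_2, so H_1 = Z.

As a check, the Euler characteristic is 3 − 3 = 0, which agrees with 1 − 1 = 0.

H_0 ≅ Z,  H_1 ≅ Z.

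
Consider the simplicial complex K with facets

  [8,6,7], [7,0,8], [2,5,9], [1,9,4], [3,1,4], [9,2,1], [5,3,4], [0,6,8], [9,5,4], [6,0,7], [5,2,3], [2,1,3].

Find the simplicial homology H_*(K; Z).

H_0 = Z^2,  H_1 = 0,  H_2 = Z^2.

We work with the vertex ordering 0 < 1 < 2 < 3 < 4 < 5 < 6 < 7 < 8 < 9. The simplices of K, each written with vertices in increasing order, are:

  0-simplices (10): [0], [1], [2], [3], [4], [5], [6], [7], [8], [9]
  1-simplices (18): [0,6], [0,7], [0,8], [1,2], [1,3], [1,4], [1,9], [2,3], [2,5], [2,9], [3,4], [3,5], [4,5], [4,9], [5,9], [6,7], [6,8], [7,8]
  2-simplices (12): [0,6,7], [0,6,8], [0,7,8], [1,2,3], [1,2,9], [1,3,4], [1,4,9], [2,3,5], [2,5,9], [3,4,5], [4,5,9], [6,7,8]

so the chain groups are C_0 ≅ Z^10, C_1 ≅ Z^18, C_2 ≅ Z^12.

The boundary map ∂_1: C_1 → C_0 maps an edge to its endpoints' difference, ∂[p,q] = q − p. For instance
  ∂[0,6] = [6] − [0].
The 10×18 boundary matrix has rank 8 and Smith normal form diag(1,1,1,1,1,1,1,1).

Boundary ∂_2: C_2 → C_1 maps a triangle to the signed sum of its edges. For instance
  ∂[2,3,5] = [3,5] − [2,5] + [2,3],
  ∂[6,7,8] = [7,8] − [6,8] + [6,7].
The 18×12 boundary matrix has rank 10 and Smith normal form diag(1,1,1,1,1,1,1,1,1,1).

Computing H_k = (kernel of ∂_k) / (image of ∂_{k+1}):

  H_0: rank C_0 − rank ∂_1 = 10 − 8 = 2, and the invariant factors of ∂_1 are all 1, so H_0 = Z^2.
  H_1: rank ker ∂_1 − rank ∂_2 = (18 − 8) − 10 = 0, and the invariant factors of ∂_2 are all 1, so H_1 = 0.
  H_2: rank ker ∂_2 − rank ∂_3 = (12 − 10) − 0 = 2, and there is no ∂_3, so H_2 = Z^2.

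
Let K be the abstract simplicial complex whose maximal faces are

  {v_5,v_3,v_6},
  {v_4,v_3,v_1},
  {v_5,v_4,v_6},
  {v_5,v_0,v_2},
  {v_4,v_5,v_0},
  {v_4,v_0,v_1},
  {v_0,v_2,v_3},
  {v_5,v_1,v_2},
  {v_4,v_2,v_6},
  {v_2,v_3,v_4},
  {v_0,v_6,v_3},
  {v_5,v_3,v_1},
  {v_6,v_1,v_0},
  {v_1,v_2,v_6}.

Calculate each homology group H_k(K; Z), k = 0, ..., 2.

We work with the vertex ordering v_0 < v_1 < v_2 < v_3 < v_4 < v_5 < v_6. The simplices of K, each written with vertices in increasing order, are:

  0-simplices (7): [v_0], [v_1], [v_2], [v_3], [v_4], [v_5], [v_6]
  1-simplices (21): (21 of them)
  2-simplices (14): (14 of them)

so the chain groups are C_0 ≅ Z^7, C_1 ≅ Z^21, C_2 ≅ Z^14.

The boundary map ∂_1: C_1 → C_0 sends each edge [p,q] (with p < q) to q − p.
As a 7×21 matrix over Z this has rank 6, with invariant factors (1,1,1,1,1,1).

∂_2: C_2 → C_1 acts by ∂[p,q,r] = [q,r] − [p,r] + [p,q]. For instance
  ∂[v_2,v_3,v_4] = [v_3,v_4] − [v_2,v_4] + [v_2,v_3],
  ∂[v_2,v_4,v_6] = [v_4,v_6] − [v_2,v_6] + [v_2,v_4].
The 21×14 boundary matrix has rank 13 and Smith normal form diag(1,1,1,1,1,1,1,1,1,1,1,1,1).

Now H_k = ker ∂_k / im ∂_{k+1}, so:

  H_0: rank C_0 − rank ∂_1 = 7 − 6 = 1, and the invariant factors of ∂_1 are all 1, so H_0 = Z.
  H_1: rank ker ∂_1 − rank ∂_2 = (21 − 6) − 13 = 2, and the invariant factors of ∂_2 are all 1, so H_1 = Z^2.
  H_2: rank ker ∂_2 − rank ∂_3 = (14 − 13) − 0 = 1, and there is no ∂_3, so H_2 = Z.

As a check, the Euler characteristic is 7 − 21 + 14 = 0, which agrees with 1 − 2 + 1 = 0.

H_0 = Z,  H_1 = Z^2,  H_2 = Z.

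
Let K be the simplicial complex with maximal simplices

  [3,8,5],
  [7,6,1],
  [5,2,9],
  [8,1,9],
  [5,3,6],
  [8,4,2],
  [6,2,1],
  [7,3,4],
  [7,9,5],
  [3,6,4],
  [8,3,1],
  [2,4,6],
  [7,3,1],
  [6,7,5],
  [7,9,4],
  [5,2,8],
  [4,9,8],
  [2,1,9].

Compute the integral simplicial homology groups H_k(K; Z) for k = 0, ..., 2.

We work with the vertex ordering 1 < 2 < 3 < 4 < 5 < 6 < 7 < 8 < 9. The simplices of K, each written with vertices in increasing order, are:

  0-simplices (9): [1], [2], [3], [4], [5], [6], [7], [8], [9]
  1-simplices (27): (27 of them)
  2-simplices (18): [1,2,6], [1,2,9], [1,3,7], [1,3,8], [1,6,7], [1,8,9], [2,4,6], [2,4,8], [2,5,8], [2,5,9], [3,4,6], [3,4,7], [3,5,6], [3,5,8], [4,7,9], [4,8,9], [5,6,7], [5,7,9]

giving chain groups C_0 ≅ Z^9, C_1 ≅ Z^27, C_2 ≅ Z^18.

The boundary map ∂_1: C_1 → C_0 sends each edge [p,q] (with p < q) to q − p.
The resulting 9×27 matrix has rank 8, and its Smith normal form has invariant factors (1,1,1,1,1,1,1,1).

Boundary ∂_2: C_2 → C_1 maps a triangle to the signed sum of its edges. For instance
  ∂[2,5,9] = [5,9] − [2,9] + [2,5],
  ∂[3,4,6] = [4,6] − [3,6] + [3,4].
As a 27×18 matrix over Z this has rank 18, with invariant factors (1,1,1,1,1,1,1,1,1,1,1,1,1,1,1,1,1,2).

Computing H_k = (kernel of ∂_k) / (image of ∂_{k+1}):

  H_0: rank C_0 − rank ∂_1 = 9 − 8 = 1, and the invariant factors of ∂_1 are all 1, so H_0 = Z.
  H_1: rank ker ∂_1 − rank ∂_2 = (27 − 8) − 18 = 1, and ∂_2 has invariant factor 2 > 1, so H_1 = Z ⊕ Z/2.
  H_2: rank ker ∂_2 − rank ∂_3 = (18 − 18) − 0 = 0, and there is no ∂_3, so H_2 = 0.

As a check, the Euler characteristic is 9 − 27 + 18 = 0, which agrees with 1 − 1 + 0 = 0.

H_0 = Z,  H_1 = Z ⊕ Z/2,  H_2 = 0.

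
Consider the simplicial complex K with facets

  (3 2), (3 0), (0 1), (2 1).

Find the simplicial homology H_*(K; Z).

H_0 = Z,  H_1 = Z.

We work with the vertex ordering 0 < 1 < 2 < 3. The simplices of K, each written with vertices in increasing order, are:

  0-simplices (4): [0], [1], [2], [3]
  1-simplices (4): [0,1], [0,3], [1,2], [2,3]

Hence C_0 ≅ Z^4, C_1 ≅ Z^4.

The boundary map ∂_1: C_1 → C_0 is given by ∂[p,q] = [q] − [p]. For instance
  ∂[2,3] = [3] − [2].
This gives a 4×4 integer matrix of rank 3; reducing to Smith normal form yields diagonal entries (1,1,1).

From H_k ≅ ker(∂_k) / im(∂_{k+1}) we obtain:

  H_0: rank C_0 − rank ∂_1 = 4 − 3 = 1, and the invariant factors of ∂_1 are all 1, so H_0 = Z.
  H_1: rank ker ∂_1 − rank ∂_2 = (4 − 3) − 0 = 1, and there is no ∂_2, so H_1 = Z.

As a check, the Euler characteristic is 4 − 4 = 0, which agrees with 1 − 1 = 0.
(K is a triangulation of the circle S^1.)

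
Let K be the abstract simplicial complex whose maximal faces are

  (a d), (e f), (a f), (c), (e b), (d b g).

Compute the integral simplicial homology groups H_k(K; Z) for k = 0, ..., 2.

H_0 ≅ Z^2,  H_1 ≅ Z,  H_2 = 0.

Order the vertices as a < b < c < d < e < f < g. Listing each simplex with vertices in this order, K has dimension 2 with simplices:

  0-simplices (7): a, b, c, d, e, f, g
  1-simplices (7): ad, af, bd, be, bg, dg, ef
  2-simplices (1): bdg

so the chain groups are C_0 ≅ Z^7, C_1 ≅ Z^7, C_2 ≅ Z^1.

Boundary ∂_1: C_1 → C_0 is given by ∂[p,q] = [q] − [p]. For instance
  ∂bg = g − b.
The 7×7 boundary matrix has rank 5 and Smith normal form diag(1,1,1,1,1).

∂_2: C_2 → C_1 maps a triangle to the signed sum of its edges. For instance
  ∂bdg = dg − bg + bd.
The resulting 7×1 matrix has rank 1, and its Smith normal form has invariant factors (1).

Now H_k = ker ∂_k / im ∂_{k+1}, so:

  H_0: rank C_0 − rank ∂_1 = 7 − 5 = 2, and the invariant factors of ∂_1 are all 1, so H_0 ≅ Z^2.
  H_1: rank ker ∂_1 − rank ∂_2 = (7 − 5) − 1 = 1, and the invariant factors of ∂_2 are all 1, so H_1 ≅ Z.
  H_2: rank ker ∂_2 − rank ∂_3 = (1 − 1) − 0 = 0, and there is no ∂_3, so H_2 ≅ 0.

As a check, the Euler characteristic is 7 − 7 + 1 = 1, which agrees with 2 − 1 + 0 = 1.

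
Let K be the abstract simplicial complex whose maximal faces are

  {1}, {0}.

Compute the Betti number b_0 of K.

K has 2 vertices.
rank ∂_0 = 0, rank ∂_1 = 0 ⇒ b_0 = 2 − 0 − 0 = 2. So H_0 ≅ Z^2.

b_0 = 2.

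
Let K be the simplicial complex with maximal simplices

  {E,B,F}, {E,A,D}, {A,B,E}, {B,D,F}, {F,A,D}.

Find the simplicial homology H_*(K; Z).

Take the total order A < B < D < E < F on the vertex set. Then K (dimension 2) consists of the simplices:

  0-simplices (5): A, B, D, E, F
  1-simplices (10): AB, AD, AE, AF, BD, BE, BF, DE, DF, EF
  2-simplices (5): ABE, ADE, ADF, BDF, BEF

Hence C_0 ≅ Z^5, C_1 ≅ Z^10, C_2 ≅ Z^5.

The boundary map ∂_1: C_1 → C_0 sends each edge [p,q] (with p < q) to q − p.
As a 5×10 matrix over Z this has rank 4, with invariant factors (1,1,1,1).

Boundary ∂_2: C_2 → C_1 sends each 2-simplex [p,q,r] to [q,r] − [p,r] + [p,q]. For instance
  ∂ABE = BE − AE + AB,
  ∂ADE = DE − AE + AD.
The resulting 10×5 matrix has rank 5, and its Smith normal form has invariant factors (1,1,1,1,1).

Reading off H_k = ker ∂_k / im ∂_{k+1}:

  H_0: rank C_0 − rank ∂_1 = 5 − 4 = 1, and the invariant factors of ∂_1 are all 1, so H_0 ≅ Z.
  H_1: rank ker ∂_1 − rank ∂_2 = (10 − 4) − 5 = 1, and the invariant factors of ∂_2 are all 1, so H_1 ≅ Z.
  H_2: rank ker ∂_2 − rank ∂_3 = (5 − 5) − 0 = 0, and there is no ∂_3, so H_2 ≅ 0.

H_0 ≅ Z,  H_1 ≅ Z,  H_2 = 0.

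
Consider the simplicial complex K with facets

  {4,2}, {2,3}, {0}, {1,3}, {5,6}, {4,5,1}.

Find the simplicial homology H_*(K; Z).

K has 7 vertices, 7 edges, 1 triangle.
rank ∂_0 = 0, rank ∂_1 = 5 ⇒ b_0 = 7 − 0 − 5 = 2; all invariant factors of ∂_1 are 1 so no torsion. So H_0 ≅ Z^2.
rank ∂_1 = 5, rank ∂_2 = 1 ⇒ b_1 = 7 − 5 − 1 = 1; all invariant factors of ∂_2 are 1 so no torsion. So H_1 ≅ Z.
rank ∂_2 = 1, rank ∂_3 = 0 ⇒ b_2 = 1 − 1 − 0 = 0. So H_2 ≅ 0.

H_0 ≅ Z^2,  H_1 ≅ Z,  H_2 = 0.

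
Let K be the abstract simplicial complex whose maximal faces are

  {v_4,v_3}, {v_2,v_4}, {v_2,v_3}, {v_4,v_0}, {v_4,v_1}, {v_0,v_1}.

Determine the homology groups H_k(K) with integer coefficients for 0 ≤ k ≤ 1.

H_0 = Z,  H_1 = Z^2.

Fix the vertex order v_0 < v_1 < v_2 < v_3 < v_4 and write every simplex with vertices in increasing order. Then dim K = 1 and the simplices of K are:

  0-simplices (5): [v_0], [v_1], [v_2], [v_3], [v_4]
  1-simplices (6): [v_0,v_1], [v_0,v_4], [v_1,v_4], [v_2,v_3], [v_2,v_4], [v_3,v_4]

so the chain groups are C_0 ≅ Z^5, C_1 ≅ Z^6.

The boundary map ∂_1: C_1 → C_0 is given by ∂[p,q] = [q] − [p]. For instance
  ∂[v_2,v_3] = [v_3] − [v_2].
The resulting 5×6 matrix has rank 4, and its Smith normal form has invariant factors (1,1,1,1).

Now H_k = ker ∂_k / im ∂_{k+1}, so:

  H_0: rank C_0 − rank ∂_1 = 5 − 4 = 1, and the invariant factors of ∂_1 are all 1, so H_0 ≅ Z.
  H_1: rank ker ∂_1 − rank ∂_2 = (6 − 4) − 0 = 2, and there is no ∂_2, so H_1 ≅ Z^2.

As a check, the Euler characteristic is 5 − 6 = -1, which agrees with 1 − 2 = -1.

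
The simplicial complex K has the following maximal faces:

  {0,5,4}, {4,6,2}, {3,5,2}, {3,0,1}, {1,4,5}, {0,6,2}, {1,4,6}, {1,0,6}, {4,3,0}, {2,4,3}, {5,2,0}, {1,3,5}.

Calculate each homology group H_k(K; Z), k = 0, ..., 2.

H_0 ≅ Z,  H_1 ≅ Z/2,  H_2 = 0.

K has 7 vertices, 18 edges, 12 triangles.
rank ∂_0 = 0, rank ∂_1 = 6 ⇒ b_0 = 7 − 0 − 6 = 1; all invariant factors of ∂_1 are 1 so no torsion. So H_0 = Z.
rank ∂_1 = 6, rank ∂_2 = 12 ⇒ b_1 = 18 − 6 − 12 = 0; ∂_2 has invariant factor(s) [2] giving torsion. So H_1 = Z/2.
rank ∂_2 = 12, rank ∂_3 = 0 ⇒ b_2 = 12 − 12 − 0 = 0. So H_2 = 0.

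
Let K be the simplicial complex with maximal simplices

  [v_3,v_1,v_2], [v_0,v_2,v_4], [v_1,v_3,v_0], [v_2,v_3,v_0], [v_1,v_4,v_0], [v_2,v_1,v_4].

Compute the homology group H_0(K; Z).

H_0 = Z.

Take the total order v_0 < v_1 < v_2 < v_3 < v_4 on the vertex set. Then K (dimension 2) consists of the simplices:

  0-simplices (5): [v_0], [v_1], [v_2], [v_3], [v_4]
  1-simplices (9): [v_0,v_1], [v_0,v_2], [v_0,v_3], [v_0,v_4], [v_1,v_2], [v_1,v_3], [v_1,v_4], [v_2,v_3], [v_2,v_4]
  2-simplices (6): [v_0,v_1,v_3], [v_0,v_1,v_4], [v_0,v_2,v_3], [v_0,v_2,v_4], [v_1,v_2,v_3], [v_1,v_2,v_4]

Hence C_0 ≅ Z^5, C_1 ≅ Z^9, C_2 ≅ Z^6.

Boundary ∂_1: C_1 → C_0 is given by ∂[p,q] = [q] − [p].
As a 5×9 matrix over Z this has rank 4, with invariant factors (1,1,1,1).

∂_2: C_2 → C_1 acts by ∂[p,q,r] = [q,r] − [p,r] + [p,q]. For instance
  ∂[v_1,v_2,v_4] = [v_2,v_4] − [v_1,v_4] + [v_1,v_2],
  ∂[v_0,v_2,v_3] = [v_2,v_3] − [v_0,v_3] + [v_0,v_2].
This gives a 9×6 integer matrix of rank 5; reducing to Smith normal form yields diagonal entries (1,1,1,1,1).

Now H_k = ker ∂_k / im ∂_{k+1}, so:

  H_0: rank C_0 − rank ∂_1 = 5 − 4 = 1, and the invariant factors of ∂_1 are all 1, so H_0 = Z.

(K is a triangulation of the 2-sphere S^2.)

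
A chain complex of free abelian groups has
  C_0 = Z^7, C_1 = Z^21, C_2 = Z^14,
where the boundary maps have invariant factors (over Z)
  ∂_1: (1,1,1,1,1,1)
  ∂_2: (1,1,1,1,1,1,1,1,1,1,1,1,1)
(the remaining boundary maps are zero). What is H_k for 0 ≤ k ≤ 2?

H_0 = Z,  H_1 = Z^2,  H_2 = Z.

H_0: b_0 = 7 − 0 − 6 = 1; torsion from ∂_1 factors > 1: none. So H_0 = Z.
H_1: b_1 = 21 − 6 − 13 = 2; torsion from ∂_2 factors > 1: none. So H_1 = Z^2.
H_2: b_2 = 14 − 13 − 0 = 1; torsion from ∂_3 factors > 1: none. So H_2 = Z.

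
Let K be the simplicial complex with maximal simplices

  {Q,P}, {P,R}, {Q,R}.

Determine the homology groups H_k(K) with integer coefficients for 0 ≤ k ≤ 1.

H_0 = Z,  H_1 = Z.

We work with the vertex ordering P < Q < R. The simplices of K, each written with vertices in increasing order, are:

  0-simplices (3): P, Q, R
  1-simplices (3): PQ, PR, QR

so the chain groups are C_0 ≅ Z^3, C_1 ≅ Z^3.

The boundary map ∂_1: C_1 → C_0 is given by ∂[p,q] = [q] − [p]. For instance
  ∂PR = R − P.
As a 3×3 matrix over Z this has rank 2, with invariant factors (1,1).

Now H_k = ker ∂_k / im ∂_{k+1}, so:

  H_0: rank C_0 − rank ∂_1 = 3 − 2 = 1, and the invariant factors of ∂_1 are all 1, so H_0 = Z.
  H_1: rank ker ∂_1 − rank ∂_2 = (3 − 2) − 0 = 1, and there is no ∂_2, so H_1 = Z.

As a check, the Euler characteristic is 3 − 3 = 0, which agrees with 1 − 1 = 0.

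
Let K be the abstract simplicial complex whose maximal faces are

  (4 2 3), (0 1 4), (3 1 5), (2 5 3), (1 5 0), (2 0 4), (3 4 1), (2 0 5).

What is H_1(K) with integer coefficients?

We work with the vertex ordering 0 < 1 < 2 < 3 < 4 < 5. The simplices of K, each written with vertices in increasing order, are:

  0-simplices (6): [0], [1], [2], [3], [4], [5]
  1-simplices (12): [0,1], [0,2], [0,4], [0,5], [1,3], [1,4], [1,5], [2,3], [2,4], [2,5], [3,4], [3,5]
  2-simplices (8): [0,1,4], [0,1,5], [0,2,4], [0,2,5], [1,3,4], [1,3,5], [2,3,4], [2,3,5]

Hence C_0 ≅ Z^6, C_1 ≅ Z^12, C_2 ≅ Z^8.

Boundary ∂_1: C_1 → C_0 maps an edge to its endpoints' difference, ∂[p,q] = q − p. For instance
  ∂[2,4] = [4] − [2].
As a 6×12 matrix over Z this has rank 5, with invariant factors (1,1,1,1,1).

Boundary ∂_2: C_2 → C_1 acts by ∂[p,q,r] = [q,r] − [p,r] + [p,q]. For instance
  ∂[0,2,5] = [2,5] − [0,5] + [0,2],
  ∂[0,2,4] = [2,4] − [0,4] + [0,2].
The 12×8 boundary matrix has rank 7 and Smith normal form diag(1,1,1,1,1,1,1).

Computing H_k = (kernel of ∂_k) / (image of ∂_{k+1}):

  H_1: rank ker ∂_1 − rank ∂_2 = (12 − 5) − 7 = 0, and the invariant factors of ∂_2 are all 1, so H_1 ≅ 0.

(K is a triangulation of the 2-sphere S^2.)

H_1 = 0.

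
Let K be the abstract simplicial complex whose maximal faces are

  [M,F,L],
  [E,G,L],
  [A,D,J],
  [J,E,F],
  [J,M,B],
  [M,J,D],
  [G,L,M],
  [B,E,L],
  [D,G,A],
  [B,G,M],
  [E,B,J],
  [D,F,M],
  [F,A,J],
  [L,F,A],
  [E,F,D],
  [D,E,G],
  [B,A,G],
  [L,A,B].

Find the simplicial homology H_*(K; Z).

Fix the vertex order A < B < D < E < F < G < J < L < M and write every simplex with vertices in increasing order. Then dim K = 2 and the simplices of K are:

  0-simplices (9): A, B, D, E, F, G, J, L, M
  1-simplices (27): AB, AD, AF, AG, AJ, AL, BE, BG, BJ, BL, BM, DE, DF, DG, DJ, DM, EF, EG, EJ, EL, FJ, FL, FM, GL, GM, JM, LM
  2-simplices (18): ABG, ABL, ADG, ADJ, AFJ, AFL, BEJ, BEL, BGM, BJM, DEF, DEG, DFM, DJM, EFJ, EGL, FLM, GLM

so the chain groups are C_0 ≅ Z^9, C_1 ≅ Z^27, C_2 ≅ Z^18.

Boundary ∂_1: C_1 → C_0 sends each edge [p,q] (with p < q) to q − p. For instance
  ∂GL = L − G.
This gives a 9×27 integer matrix of rank 8; reducing to Smith normal form yields diagonal entries (1,1,1,1,1,1,1,1).

∂_2: C_2 → C_1 acts by ∂[p,q,r] = [q,r] − [p,r] + [p,q]. For instance
  ∂EGL = GL − EL + EG,
  ∂DEF = EF − DF + DE.
The resulting 27×18 matrix has rank 18, and its Smith normal form has invariant factors (1,1,1,1,1,1,1,1,1,1,1,1,1,1,1,1,1,2).

Now H_k = ker ∂_k / im ∂_{k+1}, so:

  H_0: rank C_0 − rank ∂_1 = 9 − 8 = 1, and the invariant factors of ∂_1 are all 1, so H_0 ≅ Z.
  H_1: rank ker ∂_1 − rank ∂_2 = (27 − 8) − 18 = 1, and ∂_2 has invariant factor 2 > 1, so H_1 ≅ Z ⊕ Z/2.
  H_2: rank ker ∂_2 − rank ∂_3 = (18 − 18) − 0 = 0, and there is no ∂_3, so H_2 ≅ 0.

As a check, the Euler characteristic is 9 − 27 + 18 = 0, which agrees with 1 − 1 + 0 = 0.
(K is a triangulation of the Klein bottle.)

H_0 ≅ Z,  H_1 ≅ Z ⊕ Z/2,  H_2 = 0.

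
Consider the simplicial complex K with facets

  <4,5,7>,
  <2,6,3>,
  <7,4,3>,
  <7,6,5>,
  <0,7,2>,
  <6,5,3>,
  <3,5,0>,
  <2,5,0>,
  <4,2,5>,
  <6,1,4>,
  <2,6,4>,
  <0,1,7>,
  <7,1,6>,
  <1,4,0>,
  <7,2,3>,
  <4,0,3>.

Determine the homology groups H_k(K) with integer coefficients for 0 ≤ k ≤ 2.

H_0 ≅ Z,  H_1 ≅ Z^2,  H_2 ≅ Z.

Order the vertices as 0 < 1 < 2 < 3 < 4 < 5 < 6 < 7. Listing each simplex with vertices in this order, K has dimension 2 with simplices:

  0-simplices (8): [0], [1], [2], [3], [4], [5], [6], [7]
  1-simplices (24): (24 of them)
  2-simplices (16): [0,1,4], [0,1,7], [0,2,5], [0,2,7], [0,3,4], [0,3,5], [1,4,6], [1,6,7], [2,3,6], [2,3,7], [2,4,5], [2,4,6], [3,4,7], [3,5,6], [4,5,7], [5,6,7]

so the chain groups are C_0 ≅ Z^8, C_1 ≅ Z^24, C_2 ≅ Z^16.

The boundary map ∂_1: C_1 → C_0 is given by ∂[p,q] = [q] − [p]. For instance
  ∂[3,4] = [4] − [3].
As a 8×24 matrix over Z this has rank 7, with invariant factors (1,1,1,1,1,1,1).

Boundary ∂_2: C_2 → C_1 acts by ∂[p,q,r] = [q,r] − [p,r] + [p,q]. For instance
  ∂[1,4,6] = [4,6] − [1,6] + [1,4],
  ∂[4,5,7] = [5,7] − [4,7] + [4,5].
The 24×16 boundary matrix has rank 15 and Smith normal form diag(1,1,1,1,1,1,1,1,1,1,1,1,1,1,1).

Computing H_k = (kernel of ∂_k) / (image of ∂_{k+1}):

  H_0: rank C_0 − rank ∂_1 = 8 − 7 = 1, and the invariant factors of ∂_1 are all 1, so H_0 ≅ Z.
  H_1: rank ker ∂_1 − rank ∂_2 = (24 − 7) − 15 = 2, and the invariant factors of ∂_2 are all 1, so H_1 ≅ Z^2.
  H_2: rank ker ∂_2 − rank ∂_3 = (16 − 15) − 0 = 1, and there is no ∂_3, so H_2 ≅ Z.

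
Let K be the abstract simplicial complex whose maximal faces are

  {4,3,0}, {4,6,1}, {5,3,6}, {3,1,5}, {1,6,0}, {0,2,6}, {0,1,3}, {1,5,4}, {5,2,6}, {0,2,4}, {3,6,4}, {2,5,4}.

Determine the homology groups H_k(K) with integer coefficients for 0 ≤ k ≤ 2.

H_0 = Z,  H_1 = Z/2Z,  H_2 = 0.

We work with the vertex ordering 0 < 1 < 2 < 3 < 4 < 5 < 6. The simplices of K, each written with vertices in increasing order, are:

  0-simplices (7): [0], [1], [2], [3], [4], [5], [6]
  1-simplices (18): [0,1], [0,2], [0,3], [0,4], [0,6], [1,3], [1,4], [1,5], [1,6], [2,4], [2,5], [2,6], [3,4], [3,5], [3,6], [4,5], [4,6], [5,6]
  2-simplices (12): [0,1,3], [0,1,6], [0,2,4], [0,2,6], [0,3,4], [1,3,5], [1,4,5], [1,4,6], [2,4,5], [2,5,6], [3,4,6], [3,5,6]

so the chain groups are C_0 ≅ Z^7, C_1 ≅ Z^18, C_2 ≅ Z^12.

Boundary ∂_1: C_1 → C_0 sends each edge [p,q] (with p < q) to q − p. For instance
  ∂[4,6] = [6] − [4].
This gives a 7×18 integer matrix of rank 6; reducing to Smith normal form yields diagonal entries (1,1,1,1,1,1).

∂_2: C_2 → C_1 acts by ∂[p,q,r] = [q,r] − [p,r] + [p,q]. For instance
  ∂[0,2,4] = [2,4] − [0,4] + [0,2],
  ∂[1,3,5] = [3,5] − [1,5] + [1,3].
The 18×12 boundary matrix has rank 12 and Smith normal form diag(1,1,1,1,1,1,1,1,1,1,1,2).

Reading off H_k = ker ∂_k / im ∂_{k+1}:

  H_0: rank C_0 − rank ∂_1 = 7 − 6 = 1, and the invariant factors of ∂_1 are all 1, so H_0 ≅ Z.
  H_1: rank ker ∂_1 − rank ∂_2 = (18 − 6) − 12 = 0, and ∂_2 has invariant factor 2 > 1, so H_1 ≅ Z/2Z.
  H_2: rank ker ∂_2 − rank ∂_3 = (12 − 12) − 0 = 0, and there is no ∂_3, so H_2 ≅ 0.

As a check, the Euler characteristic is 7 − 18 + 12 = 1, which agrees with 1 − 0 + 0 = 1.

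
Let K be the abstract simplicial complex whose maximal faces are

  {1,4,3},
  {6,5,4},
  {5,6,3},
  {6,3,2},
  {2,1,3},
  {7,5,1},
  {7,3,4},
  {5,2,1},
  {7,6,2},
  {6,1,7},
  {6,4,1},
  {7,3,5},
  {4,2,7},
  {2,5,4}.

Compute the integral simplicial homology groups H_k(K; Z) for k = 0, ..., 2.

H_0 ≅ Z,  H_1 ≅ Z^2,  H_2 ≅ Z.

We work with the vertex ordering 1 < 2 < 3 < 4 < 5 < 6 < 7. The simplices of K, each written with vertices in increasing order, are:

  0-simplices (7): [1], [2], [3], [4], [5], [6], [7]
  1-simplices (21): [1,2], [1,3], [1,4], [1,5], [1,6], [1,7], [2,3], [2,4], [2,5], [2,6], [2,7], [3,4], [3,5], [3,6], [3,7], [4,5], [4,6], [4,7], [5,6], [5,7], [6,7]
  2-simplices (14): [1,2,3], [1,2,5], [1,3,4], [1,4,6], [1,5,7], [1,6,7], [2,3,6], [2,4,5], [2,4,7], [2,6,7], [3,4,7], [3,5,6], [3,5,7], [4,5,6]

Hence C_0 ≅ Z^7, C_1 ≅ Z^21, C_2 ≅ Z^14.

The boundary map ∂_1: C_1 → C_0 sends each edge [p,q] (with p < q) to q − p.
The resulting 7×21 matrix has rank 6, and its Smith normal form has invariant factors (1,1,1,1,1,1).

The boundary map ∂_2: C_2 → C_1 acts by ∂[p,q,r] = [q,r] − [p,r] + [p,q]. For instance
  ∂[1,4,6] = [4,6] − [1,6] + [1,4],
  ∂[1,6,7] = [6,7] − [1,7] + [1,6].
This gives a 21×14 integer matrix of rank 13; reducing to Smith normal form yields diagonal entries (1,1,1,1,1,1,1,1,1,1,1,1,1).

Computing H_k = (kernel of ∂_k) / (image of ∂_{k+1}):

  H_0: rank C_0 − rank ∂_1 = 7 − 6 = 1, and the invariant factors of ∂_1 are all 1, so H_0 ≅ Z.
  H_1: rank ker ∂_1 − rank ∂_2 = (21 − 6) − 13 = 2, and the invariant factors of ∂_2 are all 1, so H_1 ≅ Z^2.
  H_2: rank ker ∂_2 − rank ∂_3 = (14 − 13) − 0 = 1, and there is no ∂_3, so H_2 ≅ Z.

(K is a triangulation of the torus T^2.)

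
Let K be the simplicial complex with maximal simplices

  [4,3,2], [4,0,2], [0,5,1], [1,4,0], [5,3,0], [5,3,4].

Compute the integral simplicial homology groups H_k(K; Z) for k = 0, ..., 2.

H_0 ≅ Z,  H_1 ≅ Z,  H_2 = 0.

We work with the vertex ordering 0 < 1 < 2 < 3 < 4 < 5. The simplices of K, each written with vertices in increasing order, are:

  0-simplices (6): [0], [1], [2], [3], [4], [5]
  1-simplices (12): [0,1], [0,2], [0,3], [0,4], [0,5], [1,4], [1,5], [2,3], [2,4], [3,4], [3,5], [4,5]
  2-simplices (6): [0,1,4], [0,1,5], [0,2,4], [0,3,5], [2,3,4], [3,4,5]

so the chain groups are C_0 ≅ Z^6, C_1 ≅ Z^12, C_2 ≅ Z^6.

∂_1: C_1 → C_0 is given by ∂[p,q] = [q] − [p].
The 6×12 boundary matrix has rank 5 and Smith normal form diag(1,1,1,1,1).

∂_2: C_2 → C_1 sends each 2-simplex [p,q,r] to [q,r] − [p,r] + [p,q]. For instance
  ∂[0,3,5] = [3,5] − [0,5] + [0,3],
  ∂[0,2,4] = [2,4] − [0,4] + [0,2].
The 12×6 boundary matrix has rank 6 and Smith normal form diag(1,1,1,1,1,1).

Now H_k = ker ∂_k / im ∂_{k+1}, so:

  H_0: rank C_0 − rank ∂_1 = 6 − 5 = 1, and the invariant factors of ∂_1 are all 1, so H_0 ≅ Z.
  H_1: rank ker ∂_1 − rank ∂_2 = (12 − 5) − 6 = 1, and the invariant factors of ∂_2 are all 1, so H_1 ≅ Z.
  H_2: rank ker ∂_2 − rank ∂_3 = (6 − 6) − 0 = 0, and there is no ∂_3, so H_2 ≅ 0.

(K is a triangulation of the cylinder S^1 x I.)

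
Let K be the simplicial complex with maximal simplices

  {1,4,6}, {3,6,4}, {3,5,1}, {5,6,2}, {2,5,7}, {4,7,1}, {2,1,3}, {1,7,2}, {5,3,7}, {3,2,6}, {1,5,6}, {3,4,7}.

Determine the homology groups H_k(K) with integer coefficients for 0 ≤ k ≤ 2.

Order the vertices as 1 < 2 < 3 < 4 < 5 < 6 < 7. Listing each simplex with vertices in this order, K has dimension 2 with simplices:

  0-simplices (7): [1], [2], [3], [4], [5], [6], [7]
  1-simplices (18): [1,2], [1,3], [1,4], [1,5], [1,6], [1,7], [2,3], [2,5], [2,6], [2,7], [3,4], [3,5], [3,6], [3,7], [4,6], [4,7], [5,6], [5,7]
  2-simplices (12): [1,2,3], [1,2,7], [1,3,5], [1,4,6], [1,4,7], [1,5,6], [2,3,6], [2,5,6], [2,5,7], [3,4,6], [3,4,7], [3,5,7]

Hence C_0 ≅ Z^7, C_1 ≅ Z^18, C_2 ≅ Z^12.

Boundary ∂_1: C_1 → C_0 is given by ∂[p,q] = [q] − [p]. For instance
  ∂[2,6] = [6] − [2].
This gives a 7×18 integer matrix of rank 6; reducing to Smith normal form yields diagonal entries (1,1,1,1,1,1).

Boundary ∂_2: C_2 → C_1 acts by ∂[p,q,r] = [q,r] − [p,r] + [p,q]. For instance
  ∂[2,5,7] = [5,7] − [2,7] + [2,5],
  ∂[3,5,7] = [5,7] − [3,7] + [3,5].
The resulting 18×12 matrix has rank 12, and its Smith normal form has invariant factors (1,1,1,1,1,1,1,1,1,1,1,2).

Computing H_k = (kernel of ∂_k) / (image of ∂_{k+1}):

  H_0: rank C_0 − rank ∂_1 = 7 − 6 = 1, and the invariant factors of ∂_1 are all 1, so H_0 = Z.
  H_1: rank ker ∂_1 − rank ∂_2 = (18 − 6) − 12 = 0, and ∂_2 has invariant factor 2 > 1, so H_1 = Z/2.
  H_2: rank ker ∂_2 − rank ∂_3 = (12 − 12) − 0 = 0, and there is no ∂_3, so H_2 = 0.

(K is a triangulation of the real projective plane RP^2.)

H_0 ≅ Z,  H_1 ≅ Z/2,  H_2 = 0.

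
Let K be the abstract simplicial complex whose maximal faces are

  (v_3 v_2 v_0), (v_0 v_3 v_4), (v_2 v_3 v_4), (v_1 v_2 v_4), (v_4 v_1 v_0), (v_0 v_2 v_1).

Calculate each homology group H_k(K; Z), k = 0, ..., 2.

H_0 = Z,  H_1 = 0,  H_2 = Z.

Fix the vertex order v_0 < v_1 < v_2 < v_3 < v_4 and write every simplex with vertices in increasing order. Then dim K = 2 and the simplices of K are:

  0-simplices (5): [v_0], [v_1], [v_2], [v_3], [v_4]
  1-simplices (9): [v_0,v_1], [v_0,v_2], [v_0,v_3], [v_0,v_4], [v_1,v_2], [v_1,v_4], [v_2,v_3], [v_2,v_4], [v_3,v_4]
  2-simplices (6): [v_0,v_1,v_2], [v_0,v_1,v_4], [v_0,v_2,v_3], [v_0,v_3,v_4], [v_1,v_2,v_4], [v_2,v_3,v_4]

giving chain groups C_0 ≅ Z^5, C_1 ≅ Z^9, C_2 ≅ Z^6.

Boundary ∂_1: C_1 → C_0 sends each edge [p,q] (with p < q) to q − p.
The resulting 5×9 matrix has rank 4, and its Smith normal form has invariant factors (1,1,1,1).

∂_2: C_2 → C_1 sends each 2-simplex [p,q,r] to [q,r] − [p,r] + [p,q]. For instance
  ∂[v_1,v_2,v_4] = [v_2,v_4] − [v_1,v_4] + [v_1,v_2],
  ∂[v_0,v_3,v_4] = [v_3,v_4] − [v_0,v_4] + [v_0,v_3].
The resulting 9×6 matrix has rank 5, and its Smith normal form has invariant factors (1,1,1,1,1).

From H_k ≅ ker(∂_k) / im(∂_{k+1}) we obtain:

  H_0: rank C_0 − rank ∂_1 = 5 − 4 = 1, and the invariant factors of ∂_1 are all 1, so H_0 = Z.
  H_1: rank ker ∂_1 − rank ∂_2 = (9 − 4) − 5 = 0, and the invariant factors of ∂_2 are all 1, so H_1 = 0.
  H_2: rank ker ∂_2 − rank ∂_3 = (6 − 5) − 0 = 1, and there is no ∂_3, so H_2 = Z.

As a check, the Euler characteristic is 5 − 9 + 6 = 2, which agrees with 1 − 0 + 1 = 2.
(K is a triangulation of the 2-sphere S^2.)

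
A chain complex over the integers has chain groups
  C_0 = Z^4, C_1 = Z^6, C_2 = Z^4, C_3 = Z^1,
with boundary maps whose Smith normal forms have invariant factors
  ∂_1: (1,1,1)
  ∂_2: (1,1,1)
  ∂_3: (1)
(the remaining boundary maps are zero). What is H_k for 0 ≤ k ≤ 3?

H_0: b_0 = 4 − 0 − 3 = 1; torsion from ∂_1 factors > 1: none. So H_0 ≅ Z.
H_1: b_1 = 6 − 3 − 3 = 0; torsion from ∂_2 factors > 1: none. So H_1 ≅ 0.
H_2: b_2 = 4 − 3 − 1 = 0; torsion from ∂_3 factors > 1: none. So H_2 ≅ 0.
H_3: b_3 = 1 − 1 − 0 = 0; torsion from ∂_4 factors > 1: none. So H_3 ≅ 0.

H_0 ≅ Z,  H_1 = 0,  H_2 = 0,  H_3 = 0.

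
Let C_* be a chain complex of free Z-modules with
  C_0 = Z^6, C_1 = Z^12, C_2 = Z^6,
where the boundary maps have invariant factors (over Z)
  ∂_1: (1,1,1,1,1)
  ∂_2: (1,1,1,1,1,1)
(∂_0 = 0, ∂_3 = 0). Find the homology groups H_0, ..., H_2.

H_0 ≅ Z,  H_1 ≅ Z,  H_2 = 0.

H_0: b_0 = 6 − 0 − 5 = 1; torsion from ∂_1 factors > 1: none. So H_0 ≅ Z.
H_1: b_1 = 12 − 5 − 6 = 1; torsion from ∂_2 factors > 1: none. So H_1 ≅ Z.
H_2: b_2 = 6 − 6 − 0 = 0; torsion from ∂_3 factors > 1: none. So H_2 ≅ 0.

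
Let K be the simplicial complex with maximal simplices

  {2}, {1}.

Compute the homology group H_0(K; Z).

Take the total order 1 < 2 on the vertex set. Then K (dimension 0) consists of the simplices:

  0-simplices (2): [1], [2]

so the chain groups are C_0 ≅ Z^2.

From H_k ≅ ker(∂_k) / im(∂_{k+1}) we obtain:

  H_0: rank C_0 − rank ∂_1 = 2 − 0 = 2, and there is no ∂_1, so H_0 ≅ Z^2.

H_0 ≅ Z^2.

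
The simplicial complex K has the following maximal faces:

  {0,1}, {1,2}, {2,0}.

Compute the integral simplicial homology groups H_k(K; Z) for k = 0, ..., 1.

H_0 = Z,  H_1 = Z.

Fix the vertex order 0 < 1 < 2 and write every simplex with vertices in increasing order. Then dim K = 1 and the simplices of K are:

  0-simplices (3): [0], [1], [2]
  1-simplices (3): [0,1], [0,2], [1,2]

Hence C_0 ≅ Z^3, C_1 ≅ Z^3.

The boundary map ∂_1: C_1 → C_0 maps an edge to its endpoints' difference, ∂[p,q] = q − p. For instance
  ∂[1,2] = [2] − [1].
The 3×3 boundary matrix has rank 2 and Smith normal form diag(1,1).

Computing H_k = (kernel of ∂_k) / (image of ∂_{k+1}):

  H_0: rank C_0 − rank ∂_1 = 3 − 2 = 1, and the invariant factors of ∂_1 are all 1, so H_0 = Z.
  H_1: rank ker ∂_1 − rank ∂_2 = (3 − 2) − 0 = 1, and there is no ∂_2, so H_1 = Z.

(K is a triangulation of the circle S^1.)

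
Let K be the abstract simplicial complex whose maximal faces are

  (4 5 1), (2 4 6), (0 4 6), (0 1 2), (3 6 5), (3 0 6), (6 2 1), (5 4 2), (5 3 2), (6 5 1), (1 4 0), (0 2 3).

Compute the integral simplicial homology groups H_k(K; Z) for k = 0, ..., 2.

K has 7 vertices, 18 edges, 12 triangles.
rank ∂_0 = 0, rank ∂_1 = 6 ⇒ b_0 = 7 − 0 − 6 = 1; all invariant factors of ∂_1 are 1 so no torsion. So H_0 ≅ Z.
rank ∂_1 = 6, rank ∂_2 = 12 ⇒ b_1 = 18 − 6 − 12 = 0; ∂_2 has invariant factor(s) [2] giving torsion. So H_1 ≅ Z/2.
rank ∂_2 = 12, rank ∂_3 = 0 ⇒ b_2 = 12 − 12 − 0 = 0. So H_2 ≅ 0.

H_0 ≅ Z,  H_1 ≅ Z/2,  H_2 = 0.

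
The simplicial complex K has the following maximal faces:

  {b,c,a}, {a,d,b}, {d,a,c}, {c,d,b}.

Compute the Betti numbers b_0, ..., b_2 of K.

Fix the vertex order a < b < c < d and write every simplex with vertices in increasing order. Then dim K = 2 and the simplices of K are:

  0-simplices (4): a, b, c, d
  1-simplices (6): ab, ac, ad, bc, bd, cd
  2-simplices (4): abc, abd, acd, bcd

giving chain groups C_0 ≅ Z^4, C_1 ≅ Z^6, C_2 ≅ Z^4.

∂_1: C_1 → C_0 sends each edge [p,q] (with p < q) to q − p.
This gives a 4×6 integer matrix of rank 3; reducing to Smith normal form yields diagonal entries (1,1,1).

The boundary map ∂_2: C_2 → C_1 acts by ∂[p,q,r] = [q,r] − [p,r] + [p,q]. For instance
  ∂acd = cd − ad + ac,
  ∂abd = bd − ad + ab.
As a 6×4 matrix over Z this has rank 3, with invariant factors (1,1,1).

From H_k ≅ ker(∂_k) / im(∂_{k+1}) we obtain:

  H_0: rank C_0 − rank ∂_1 = 4 − 3 = 1, and the invariant factors of ∂_1 are all 1, so H_0 = Z.
  H_1: rank ker ∂_1 − rank ∂_2 = (6 − 3) − 3 = 0, and the invariant factors of ∂_2 are all 1, so H_1 = 0.
  H_2: rank ker ∂_2 − rank ∂_3 = (4 − 3) − 0 = 1, and there is no ∂_3, so H_2 = Z.

As a check, the Euler characteristic is 4 − 6 + 4 = 2, which agrees with 1 − 0 + 1 = 2.

Hence the Betti numbers are b_0 = 1, b_1 = 0, b_2 = 1.

b_0 = 1, b_1 = 0, b_2 = 1.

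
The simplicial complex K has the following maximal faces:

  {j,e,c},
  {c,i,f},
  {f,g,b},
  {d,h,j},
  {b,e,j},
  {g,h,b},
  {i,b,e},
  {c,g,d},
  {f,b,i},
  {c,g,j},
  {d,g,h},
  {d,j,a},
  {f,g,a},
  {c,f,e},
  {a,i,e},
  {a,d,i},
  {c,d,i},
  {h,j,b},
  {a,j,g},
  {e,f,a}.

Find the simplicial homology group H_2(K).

H_2 = 0.

Fix the vertex order a < b < c < d < e < f < g < h < i < j and write every simplex with vertices in increasing order. Then dim K = 2 and the simplices of K are:

  0-simplices (10): a, b, c, d, e, f, g, h, i, j
  1-simplices (30): ad, ae, af, ag, ai, aj, be, bf, bg, bh, bi, bj, cd, ce, cf, cg, ci, cj, dg, dh, di, dj, ef, ei, ej, fg, fi, gh, gj, hj
  2-simplices (20): adi, adj, aef, aei, afg, agj, bei, bej, bfg, bfi, bgh, bhj, cdg, cdi, cef, cej, cfi, cgj, dgh, dhj

Hence C_0 ≅ Z^10, C_1 ≅ Z^30, C_2 ≅ Z^20.

∂_1: C_1 → C_0 is given by ∂[p,q] = [q] − [p]. For instance
  ∂cg = g − c.
The resulting 10×30 matrix has rank 9, and its Smith normal form has invariant factors (1,1,1,1,1,1,1,1,1).

∂_2: C_2 → C_1 maps a triangle to the signed sum of its edges. For instance
  ∂cef = ef − cf + ce,
  ∂aei = ei − ai + ae.
This gives a 30×20 integer matrix of rank 20; reducing to Smith normal form yields diagonal entries (1,1,1,1,1,1,1,1,1,1,1,1,1,1,1,1,1,1,1,2).

Now H_k = ker ∂_k / im ∂_{k+1}, so:

  H_2: rank ker ∂_2 − rank ∂_3 = (20 − 20) − 0 = 0, and there is no ∂_3, so H_2 ≅ 0.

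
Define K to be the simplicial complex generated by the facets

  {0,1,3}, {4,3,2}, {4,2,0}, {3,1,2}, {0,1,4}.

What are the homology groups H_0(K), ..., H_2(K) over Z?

We work with the vertex ordering 0 < 1 < 2 < 3 < 4. The simplices of K, each written with vertices in increasing order, are:

  0-simplices (5): [0], [1], [2], [3], [4]
  1-simplices (10): [0,1], [0,2], [0,3], [0,4], [1,2], [1,3], [1,4], [2,3], [2,4], [3,4]
  2-simplices (5): [0,1,3], [0,1,4], [0,2,4], [1,2,3], [2,3,4]

giving chain groups C_0 ≅ Z^5, C_1 ≅ Z^10, C_2 ≅ Z^5.

∂_1: C_1 → C_0 is given by ∂[p,q] = [q] − [p]. For instance
  ∂[1,4] = [4] − [1].
This gives a 5×10 integer matrix of rank 4; reducing to Smith normal form yields diagonal entries (1,1,1,1).

Boundary ∂_2: C_2 → C_1 acts by ∂[p,q,r] = [q,r] − [p,r] + [p,q]. For instance
  ∂[2,3,4] = [3,4] − [2,4] + [2,3],
  ∂[0,2,4] = [2,4] − [0,4] + [0,2].
The resulting 10×5 matrix has rank 5, and its Smith normal form has invariant factors (1,1,1,1,1).

Computing H_k = (kernel of ∂_k) / (image of ∂_{k+1}):

  H_0: rank C_0 − rank ∂_1 = 5 − 4 = 1, and the invariant factors of ∂_1 are all 1, so H_0 ≅ Z.
  H_1: rank ker ∂_1 − rank ∂_2 = (10 − 4) − 5 = 1, and the invariant factors of ∂_2 are all 1, so H_1 ≅ Z.
  H_2: rank ker ∂_2 − rank ∂_3 = (5 − 5) − 0 = 0, and there is no ∂_3, so H_2 ≅ 0.

(K is a triangulation of the Möbius band.)

H_0 ≅ Z,  H_1 ≅ Z,  H_2 = 0.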